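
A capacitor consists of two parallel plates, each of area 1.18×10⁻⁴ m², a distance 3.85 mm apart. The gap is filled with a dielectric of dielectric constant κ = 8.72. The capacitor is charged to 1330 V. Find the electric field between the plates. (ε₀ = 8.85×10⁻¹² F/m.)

E = V/d = 1330 / 3.85×10⁻³ = 3.45×10⁵ V/m.

E ≈ 345 kV/m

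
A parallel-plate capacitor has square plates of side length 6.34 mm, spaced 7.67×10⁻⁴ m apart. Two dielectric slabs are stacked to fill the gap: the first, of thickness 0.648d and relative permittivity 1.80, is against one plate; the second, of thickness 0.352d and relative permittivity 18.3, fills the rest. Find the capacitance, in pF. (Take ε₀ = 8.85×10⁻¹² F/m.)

A = (6.34 mm)² = 4.02×10⁻⁵ m².
Stacked slabs ⇒ two capacitors in series, each with the full plate area.
C₁ = κ₁ε₀A/d₁ = 1.80 × 8.85×10⁻¹² × 4.02×10⁻⁵ / 4.97×10⁻⁴ = 1.29×10⁻¹² F.
C₂ = κ₂ε₀A/d₂ = 18.3 × 8.85×10⁻¹² × 4.02×10⁻⁵ / 2.70×10⁻⁴ = 2.41×10⁻¹¹ F.
C = (1/C₁ + 1/C₂)⁻¹ = 1.22×10⁻¹² F.

1.22 pF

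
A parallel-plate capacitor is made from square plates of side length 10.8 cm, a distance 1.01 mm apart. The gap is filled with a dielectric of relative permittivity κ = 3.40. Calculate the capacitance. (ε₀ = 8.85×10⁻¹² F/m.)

A = (10.8 cm)² = 1.17×10⁻² m².
C = κε₀A/d = 3.40 × 8.85×10⁻¹² × 1.17×10⁻² / 1.01×10⁻³ = 3.47×10⁻¹⁰ F.

C ≈ 347 pF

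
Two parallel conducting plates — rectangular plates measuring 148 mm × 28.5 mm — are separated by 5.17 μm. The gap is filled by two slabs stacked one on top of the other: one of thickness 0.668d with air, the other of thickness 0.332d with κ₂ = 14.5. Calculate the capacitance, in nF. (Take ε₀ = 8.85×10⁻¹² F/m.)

C ≈ 10.5 nF

A = 148 × 28.5 mm² = 4.22×10⁻³ m².
Stacked slabs ⇒ two capacitors in series, each with the full plate area.
C₁ = κ₁ε₀A/d₁ = 1.00 × 8.85×10⁻¹² × 4.22×10⁻³ / 3.45×10⁻⁶ = 1.08×10⁻⁸ F.
C₂ = κ₂ε₀A/d₂ = 14.5 × 8.85×10⁻¹² × 4.22×10⁻³ / 1.72×10⁻⁶ = 3.15×10⁻⁷ F.
C = (1/C₁ + 1/C₂)⁻¹ = 1.05×10⁻⁸ F.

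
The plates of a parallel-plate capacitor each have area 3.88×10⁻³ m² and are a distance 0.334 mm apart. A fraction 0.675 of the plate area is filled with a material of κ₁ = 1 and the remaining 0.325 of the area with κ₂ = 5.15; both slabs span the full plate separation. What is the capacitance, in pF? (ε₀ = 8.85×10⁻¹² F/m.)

C ≈ 241 pF

Side-by-side slabs ⇒ two capacitors in parallel, each spanning the full gap.
C₁ = κ₁ε₀A₁/d = 1.00 × 8.85×10⁻¹² × 2.62×10⁻³ / 3.34×10⁻⁴ = 6.94×10⁻¹¹ F.
C₂ = κ₂ε₀A₂/d = 5.15 × 8.85×10⁻¹² × 1.26×10⁻³ / 3.34×10⁻⁴ = 1.72×10⁻¹⁰ F.
C = C₁ + C₂ = 2.41×10⁻¹⁰ F.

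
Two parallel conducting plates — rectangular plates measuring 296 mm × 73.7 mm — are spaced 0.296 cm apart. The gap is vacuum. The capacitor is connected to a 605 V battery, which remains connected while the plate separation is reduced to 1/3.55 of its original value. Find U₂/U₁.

3.55

Battery connected ⇒ V is held fixed.
C₂ = 3.55 C₁ and U = ½CV², so U₂/U₁ = C₂/C₁ = 3.55.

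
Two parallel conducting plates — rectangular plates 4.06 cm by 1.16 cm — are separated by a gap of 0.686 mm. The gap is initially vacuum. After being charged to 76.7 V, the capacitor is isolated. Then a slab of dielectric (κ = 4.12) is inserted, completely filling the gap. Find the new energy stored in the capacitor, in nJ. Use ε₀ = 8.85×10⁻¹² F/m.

4.34 nJ

A = 4.06 × 1.16 cm² = 4.71×10⁻⁴ m².
Initially C₁ = ε₀A/d = 8.85×10⁻¹² × 4.71×10⁻⁴ / 6.86×10⁻⁴ = 6.08×10⁻¹² F.
U₁ = 1.79×10⁻⁸ J.
Isolated ⇒ Q is held fixed. C₂ = 4.12 C₁ and U = Q²/(2C), so U₂/U₁ = C₁/C₂ = 0.243.
U₂ = 0.243 × 1.79×10⁻⁸ = 4.34×10⁻⁹ J.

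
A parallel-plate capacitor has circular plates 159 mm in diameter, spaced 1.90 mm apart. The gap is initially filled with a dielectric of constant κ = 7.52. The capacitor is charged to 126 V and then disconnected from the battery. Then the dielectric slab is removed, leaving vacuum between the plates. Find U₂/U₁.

Isolated ⇒ Q is held fixed.
C₂ = 0.133 C₁ and U = Q²/(2C), so U₂/U₁ = C₁/C₂ = 7.52.

7.52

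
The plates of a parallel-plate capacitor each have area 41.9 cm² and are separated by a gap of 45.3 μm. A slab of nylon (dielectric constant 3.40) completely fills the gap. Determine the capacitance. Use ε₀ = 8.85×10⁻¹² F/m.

A = 41.9 cm² = 4.19×10⁻³ m².
C = κε₀A/d = 3.40 × 8.85×10⁻¹² × 4.19×10⁻³ / 4.53×10⁻⁵ = 2.78×10⁻⁹ F.

2.78 nF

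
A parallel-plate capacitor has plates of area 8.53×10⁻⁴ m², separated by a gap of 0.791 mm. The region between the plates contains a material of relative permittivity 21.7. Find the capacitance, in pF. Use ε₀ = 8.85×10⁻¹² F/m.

207 pF

C = κε₀A/d = 21.7 × 8.85×10⁻¹² × 8.53×10⁻⁴ / 7.91×10⁻⁴ = 2.07×10⁻¹⁰ F.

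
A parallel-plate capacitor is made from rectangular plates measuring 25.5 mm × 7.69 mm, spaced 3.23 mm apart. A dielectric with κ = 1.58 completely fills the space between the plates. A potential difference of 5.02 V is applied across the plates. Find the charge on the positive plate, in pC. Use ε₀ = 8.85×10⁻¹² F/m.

A = 25.5 × 7.69 mm² = 1.96×10⁻⁴ m².
C = κε₀A/d = 1.58 × 8.85×10⁻¹² × 1.96×10⁻⁴ / 3.23×10⁻³ = 8.49×10⁻¹³ F.
Q = CV = 8.49×10⁻¹³ × 5.02 = 4.26×10⁻¹² C.

Q ≈ 4.26 pC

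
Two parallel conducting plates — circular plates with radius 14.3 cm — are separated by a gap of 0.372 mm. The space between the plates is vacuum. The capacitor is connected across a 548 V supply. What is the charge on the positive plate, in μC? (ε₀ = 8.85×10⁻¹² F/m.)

0.838 μC

A = π(14.3 cm)² = 6.42×10⁻² m².
C = ε₀A/d = 8.85×10⁻¹² × 6.42×10⁻² / 3.72×10⁻⁴ = 1.53×10⁻⁹ F.
Q = CV = 1.53×10⁻⁹ × 548 = 8.38×10⁻⁷ C.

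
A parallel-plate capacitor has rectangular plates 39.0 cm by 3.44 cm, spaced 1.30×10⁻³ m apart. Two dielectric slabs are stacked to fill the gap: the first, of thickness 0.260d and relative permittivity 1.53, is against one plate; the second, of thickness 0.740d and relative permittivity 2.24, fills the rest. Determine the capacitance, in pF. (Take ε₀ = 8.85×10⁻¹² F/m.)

183 pF

A = 39.0 × 3.44 cm² = 1.34×10⁻² m².
Stacked slabs ⇒ two capacitors in series, each with the full plate area.
C₁ = κ₁ε₀A/d₁ = 1.53 × 8.85×10⁻¹² × 1.34×10⁻² / 3.38×10⁻⁴ = 5.37×10⁻¹⁰ F.
C₂ = κ₂ε₀A/d₂ = 2.24 × 8.85×10⁻¹² × 1.34×10⁻² / 9.62×10⁻⁴ = 2.76×10⁻¹⁰ F.
C = (1/C₁ + 1/C₂)⁻¹ = 1.83×10⁻¹⁰ F.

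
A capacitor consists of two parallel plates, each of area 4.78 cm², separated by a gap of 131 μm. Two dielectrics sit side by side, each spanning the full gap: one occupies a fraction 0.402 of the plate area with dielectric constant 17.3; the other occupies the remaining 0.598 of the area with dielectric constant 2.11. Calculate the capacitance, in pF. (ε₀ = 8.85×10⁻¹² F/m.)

C ≈ 265 pF

A = 4.78 cm² = 4.78×10⁻⁴ m².
Side-by-side slabs ⇒ two capacitors in parallel, each spanning the full gap.
C₁ = κ₁ε₀A₁/d = 17.3 × 8.85×10⁻¹² × 1.92×10⁻⁴ / 1.31×10⁻⁴ = 2.25×10⁻¹⁰ F.
C₂ = κ₂ε₀A₂/d = 2.11 × 8.85×10⁻¹² × 2.86×10⁻⁴ / 1.31×10⁻⁴ = 4.07×10⁻¹¹ F.
C = C₁ + C₂ = 2.65×10⁻¹⁰ F.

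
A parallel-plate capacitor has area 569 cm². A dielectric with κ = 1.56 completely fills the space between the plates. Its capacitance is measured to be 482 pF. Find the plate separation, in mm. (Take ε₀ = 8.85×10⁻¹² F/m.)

A = 569 cm² = 5.69×10⁻² m².
d = κε₀A/C = 1.56 × 8.85×10⁻¹² × 5.69×10⁻² / 4.82×10⁻¹⁰ = 1.63×10⁻³ m.

d ≈ 1.63 mm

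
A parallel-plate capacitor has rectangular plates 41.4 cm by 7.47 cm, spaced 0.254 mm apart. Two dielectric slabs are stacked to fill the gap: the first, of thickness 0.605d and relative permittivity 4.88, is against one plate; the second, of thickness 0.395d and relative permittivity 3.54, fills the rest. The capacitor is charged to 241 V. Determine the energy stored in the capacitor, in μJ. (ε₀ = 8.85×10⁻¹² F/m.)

U ≈ 133 μJ

A = 41.4 × 7.47 cm² = 3.09×10⁻² m².
Stacked slabs ⇒ two capacitors in series, each with the full plate area.
C₁ = κ₁ε₀A/d₁ = 4.88 × 8.85×10⁻¹² × 3.09×10⁻² / 1.54×10⁻⁴ = 8.69×10⁻⁹ F.
C₂ = κ₂ε₀A/d₂ = 3.54 × 8.85×10⁻¹² × 3.09×10⁻² / 1.00×10⁻⁴ = 9.66×10⁻⁹ F.
C = (1/C₁ + 1/C₂)⁻¹ = 4.57×10⁻⁹ F.
U = ½CV² = ½ × 4.57×10⁻⁹ × (241)² = 1.33×10⁻⁴ J.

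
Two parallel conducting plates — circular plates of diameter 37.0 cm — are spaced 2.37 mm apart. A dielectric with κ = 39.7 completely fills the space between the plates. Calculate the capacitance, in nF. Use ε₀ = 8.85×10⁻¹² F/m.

15.9 nF

A = π(37.0/2 cm)² = 0.108 m².
C = κε₀A/d = 39.7 × 8.85×10⁻¹² × 0.108 / 2.37×10⁻³ = 1.59×10⁻⁸ F.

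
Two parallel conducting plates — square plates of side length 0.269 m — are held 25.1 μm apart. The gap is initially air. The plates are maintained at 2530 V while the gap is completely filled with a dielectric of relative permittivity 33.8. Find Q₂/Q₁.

Battery connected ⇒ V is held fixed.
C₂ = 33.8 C₁ and Q = CV, so Q₂/Q₁ = C₂/C₁ = 33.8.

33.8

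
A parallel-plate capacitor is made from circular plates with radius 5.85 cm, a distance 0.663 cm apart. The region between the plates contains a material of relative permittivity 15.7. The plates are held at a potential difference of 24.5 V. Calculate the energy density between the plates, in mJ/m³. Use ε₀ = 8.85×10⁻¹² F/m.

E = V/d = 24.5 / 6.63×10⁻³ = 3.70×10³ V/m.
u = ½κε₀E² = ½ × 15.7 × 8.85×10⁻¹² × (3.70×10³)² = 9.49×10⁻⁴ J/m³.

0.949 mJ/m³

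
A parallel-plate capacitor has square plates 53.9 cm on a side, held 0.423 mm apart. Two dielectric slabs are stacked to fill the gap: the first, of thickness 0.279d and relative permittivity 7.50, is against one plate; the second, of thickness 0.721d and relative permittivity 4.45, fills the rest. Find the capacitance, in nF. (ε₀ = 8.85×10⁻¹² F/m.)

30.5 nF

A = (53.9 cm)² = 0.291 m².
Stacked slabs ⇒ two capacitors in series, each with the full plate area.
C₁ = κ₁ε₀A/d₁ = 7.50 × 8.85×10⁻¹² × 0.291 / 1.18×10⁻⁴ = 1.63×10⁻⁷ F.
C₂ = κ₂ε₀A/d₂ = 4.45 × 8.85×10⁻¹² × 0.291 / 3.05×10⁻⁴ = 3.75×10⁻⁸ F.
C = (1/C₁ + 1/C₂)⁻¹ = 3.05×10⁻⁸ F.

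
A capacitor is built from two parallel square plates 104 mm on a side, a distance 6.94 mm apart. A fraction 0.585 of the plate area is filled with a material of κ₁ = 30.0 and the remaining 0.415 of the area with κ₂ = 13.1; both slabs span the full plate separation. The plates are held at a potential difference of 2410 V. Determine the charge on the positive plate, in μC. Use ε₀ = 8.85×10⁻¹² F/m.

A = (104 mm)² = 1.08×10⁻² m².
Side-by-side slabs ⇒ two capacitors in parallel, each spanning the full gap.
C₁ = κ₁ε₀A₁/d = 30.0 × 8.85×10⁻¹² × 6.33×10⁻³ / 6.94×10⁻³ = 2.42×10⁻¹⁰ F.
C₂ = κ₂ε₀A₂/d = 13.1 × 8.85×10⁻¹² × 4.49×10⁻³ / 6.94×10⁻³ = 7.50×10⁻¹¹ F.
C = C₁ + C₂ = 3.17×10⁻¹⁰ F.
Q = CV = 3.17×10⁻¹⁰ × 2410 = 7.64×10⁻⁷ C.

Q ≈ 0.764 μC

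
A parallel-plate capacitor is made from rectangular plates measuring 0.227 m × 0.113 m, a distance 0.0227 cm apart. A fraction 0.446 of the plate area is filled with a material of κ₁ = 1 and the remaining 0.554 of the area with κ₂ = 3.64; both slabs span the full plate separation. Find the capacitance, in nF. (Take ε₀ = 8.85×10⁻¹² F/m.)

A = 0.227 × 0.113 m² = 2.57×10⁻² m².
Side-by-side slabs ⇒ two capacitors in parallel, each spanning the full gap.
C₁ = κ₁ε₀A₁/d = 1.00 × 8.85×10⁻¹² × 1.14×10⁻² / 2.27×10⁻⁴ = 4.46×10⁻¹⁰ F.
C₂ = κ₂ε₀A₂/d = 3.64 × 8.85×10⁻¹² × 1.42×10⁻² / 2.27×10⁻⁴ = 2.02×10⁻⁹ F.
C = C₁ + C₂ = 2.46×10⁻⁹ F.

C ≈ 2.46 nF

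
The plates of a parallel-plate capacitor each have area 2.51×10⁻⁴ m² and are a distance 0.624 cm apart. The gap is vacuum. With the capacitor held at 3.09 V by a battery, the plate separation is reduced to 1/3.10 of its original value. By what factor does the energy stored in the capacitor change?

Battery connected ⇒ V is held fixed.
C₂ = 3.10 C₁ and U = ½CV², so U₂/U₁ = C₂/C₁ = 3.10.

3.10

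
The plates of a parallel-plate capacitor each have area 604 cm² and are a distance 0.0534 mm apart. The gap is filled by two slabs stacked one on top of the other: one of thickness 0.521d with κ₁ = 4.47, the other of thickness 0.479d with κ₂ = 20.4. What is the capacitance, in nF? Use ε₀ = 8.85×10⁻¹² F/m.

A = 604 cm² = 6.04×10⁻² m².
Stacked slabs ⇒ two capacitors in series, each with the full plate area.
C₁ = κ₁ε₀A/d₁ = 4.47 × 8.85×10⁻¹² × 6.04×10⁻² / 2.78×10⁻⁵ = 8.59×10⁻⁸ F.
C₂ = κ₂ε₀A/d₂ = 20.4 × 8.85×10⁻¹² × 6.04×10⁻² / 2.56×10⁻⁵ = 4.26×10⁻⁷ F.
C = (1/C₁ + 1/C₂)⁻¹ = 7.15×10⁻⁸ F.

C ≈ 71.5 nF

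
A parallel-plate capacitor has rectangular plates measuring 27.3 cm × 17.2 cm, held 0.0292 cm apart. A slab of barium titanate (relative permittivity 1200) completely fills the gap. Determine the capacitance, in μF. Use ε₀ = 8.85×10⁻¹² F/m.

C ≈ 1.71 μF

A = 27.3 × 17.2 cm² = 4.70×10⁻² m².
C = κε₀A/d = 1200 × 8.85×10⁻¹² × 4.70×10⁻² / 2.92×10⁻⁴ = 1.71×10⁻⁶ F.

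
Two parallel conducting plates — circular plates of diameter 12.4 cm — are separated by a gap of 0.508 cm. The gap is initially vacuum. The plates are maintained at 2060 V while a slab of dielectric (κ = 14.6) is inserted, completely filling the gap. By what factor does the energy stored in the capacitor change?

U₂/U₁ ≈ 14.6

Battery connected ⇒ V is held fixed.
C₂ = 14.6 C₁ and U = ½CV², so U₂/U₁ = C₂/C₁ = 14.6.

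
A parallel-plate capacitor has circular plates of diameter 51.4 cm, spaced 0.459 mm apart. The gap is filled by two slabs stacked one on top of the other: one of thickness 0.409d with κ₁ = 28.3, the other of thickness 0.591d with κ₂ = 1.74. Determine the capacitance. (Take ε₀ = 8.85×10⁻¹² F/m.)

11.3 nF

A = π(51.4/2 cm)² = 0.207 m².
Stacked slabs ⇒ two capacitors in series, each with the full plate area.
C₁ = κ₁ε₀A/d₁ = 28.3 × 8.85×10⁻¹² × 0.207 / 1.88×10⁻⁴ = 2.77×10⁻⁷ F.
C₂ = κ₂ε₀A/d₂ = 1.74 × 8.85×10⁻¹² × 0.207 / 2.71×10⁻⁴ = 1.18×10⁻⁸ F.
C = (1/C₁ + 1/C₂)⁻¹ = 1.13×10⁻⁸ F.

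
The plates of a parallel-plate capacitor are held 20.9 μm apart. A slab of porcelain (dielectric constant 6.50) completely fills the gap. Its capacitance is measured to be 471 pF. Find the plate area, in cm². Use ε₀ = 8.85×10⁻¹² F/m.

A = Cd/(κε₀) = 4.71×10⁻¹⁰ × 2.09×10⁻⁵ / (6.50 × 8.85×10⁻¹²) = 1.71×10⁻⁴ m².

1.71 cm²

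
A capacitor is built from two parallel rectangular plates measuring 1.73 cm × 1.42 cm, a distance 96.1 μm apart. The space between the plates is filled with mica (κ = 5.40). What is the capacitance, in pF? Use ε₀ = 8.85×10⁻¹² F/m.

A = 1.73 × 1.42 cm² = 2.46×10⁻⁴ m².
C = κε₀A/d = 5.40 × 8.85×10⁻¹² × 2.46×10⁻⁴ / 9.61×10⁻⁵ = 1.22×10⁻¹⁰ F.

C ≈ 122 pF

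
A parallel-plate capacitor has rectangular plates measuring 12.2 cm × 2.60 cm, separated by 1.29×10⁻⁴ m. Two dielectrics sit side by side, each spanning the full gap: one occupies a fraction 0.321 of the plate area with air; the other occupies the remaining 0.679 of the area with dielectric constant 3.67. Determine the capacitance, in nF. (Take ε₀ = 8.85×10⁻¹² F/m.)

A = 12.2 × 2.60 cm² = 3.17×10⁻³ m².
Side-by-side slabs ⇒ two capacitors in parallel, each spanning the full gap.
C₁ = κ₁ε₀A₁/d = 1.00 × 8.85×10⁻¹² × 1.02×10⁻³ / 1.29×10⁻⁴ = 6.99×10⁻¹¹ F.
C₂ = κ₂ε₀A₂/d = 3.67 × 8.85×10⁻¹² × 2.15×10⁻³ / 1.29×10⁻⁴ = 5.42×10⁻¹⁰ F.
C = C₁ + C₂ = 6.12×10⁻¹⁰ F.

C ≈ 0.612 nF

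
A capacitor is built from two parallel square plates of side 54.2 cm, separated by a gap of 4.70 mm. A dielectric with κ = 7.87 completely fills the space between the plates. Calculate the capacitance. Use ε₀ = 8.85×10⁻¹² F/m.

C ≈ 4.35 nF

A = (54.2 cm)² = 0.294 m².
C = κε₀A/d = 7.87 × 8.85×10⁻¹² × 0.294 / 4.70×10⁻³ = 4.35×10⁻⁹ F.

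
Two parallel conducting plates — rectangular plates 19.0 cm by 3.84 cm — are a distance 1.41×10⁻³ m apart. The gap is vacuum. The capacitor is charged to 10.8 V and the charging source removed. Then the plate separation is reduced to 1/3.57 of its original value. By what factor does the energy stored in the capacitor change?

U₂/U₁ ≈ 0.280

Isolated ⇒ Q is held fixed.
C₂ = 3.57 C₁ and U = Q²/(2C), so U₂/U₁ = C₁/C₂ = 0.280.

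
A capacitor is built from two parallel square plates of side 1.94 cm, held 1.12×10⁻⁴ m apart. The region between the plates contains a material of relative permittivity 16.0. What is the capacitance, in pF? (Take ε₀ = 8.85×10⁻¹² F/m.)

C ≈ 476 pF

A = (1.94 cm)² = 3.76×10⁻⁴ m².
C = κε₀A/d = 16.0 × 8.85×10⁻¹² × 3.76×10⁻⁴ / 1.12×10⁻⁴ = 4.76×10⁻¹⁰ F.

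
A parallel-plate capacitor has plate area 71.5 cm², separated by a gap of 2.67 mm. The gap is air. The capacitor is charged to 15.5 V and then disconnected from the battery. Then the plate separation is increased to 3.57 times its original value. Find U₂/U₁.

Isolated ⇒ Q is held fixed.
C₂ = 0.280 C₁ and U = Q²/(2C), so U₂/U₁ = C₁/C₂ = 3.57.

U₂/U₁ ≈ 3.57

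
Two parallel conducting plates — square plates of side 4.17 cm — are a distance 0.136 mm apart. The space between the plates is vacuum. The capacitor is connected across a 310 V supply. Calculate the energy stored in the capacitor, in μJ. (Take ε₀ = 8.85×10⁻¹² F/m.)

5.44 μJ

A = (4.17 cm)² = 1.74×10⁻³ m².
C = ε₀A/d = 8.85×10⁻¹² × 1.74×10⁻³ / 1.36×10⁻⁴ = 1.13×10⁻¹⁰ F.
U = ½CV² = ½ × 1.13×10⁻¹⁰ × (310)² = 5.44×10⁻⁶ J.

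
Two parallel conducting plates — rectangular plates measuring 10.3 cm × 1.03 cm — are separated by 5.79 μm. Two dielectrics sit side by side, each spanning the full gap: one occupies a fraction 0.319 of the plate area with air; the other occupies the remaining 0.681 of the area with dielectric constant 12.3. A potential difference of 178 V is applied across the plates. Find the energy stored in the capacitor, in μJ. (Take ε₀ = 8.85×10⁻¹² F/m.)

223 μJ

A = 10.3 × 1.03 cm² = 1.06×10⁻³ m².
Side-by-side slabs ⇒ two capacitors in parallel, each spanning the full gap.
C₁ = κ₁ε₀A₁/d = 1.00 × 8.85×10⁻¹² × 3.38×10⁻⁴ / 5.79×10⁻⁶ = 5.17×10⁻¹⁰ F.
C₂ = κ₂ε₀A₂/d = 12.3 × 8.85×10⁻¹² × 7.22×10⁻⁴ / 5.79×10⁻⁶ = 1.36×10⁻⁸ F.
C = C₁ + C₂ = 1.41×10⁻⁸ F.
U = ½CV² = ½ × 1.41×10⁻⁸ × (178)² = 2.23×10⁻⁴ J.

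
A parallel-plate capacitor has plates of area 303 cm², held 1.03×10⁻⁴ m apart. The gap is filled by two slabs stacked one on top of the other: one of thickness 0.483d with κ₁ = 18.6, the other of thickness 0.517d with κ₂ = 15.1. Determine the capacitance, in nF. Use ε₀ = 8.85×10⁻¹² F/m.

A = 303 cm² = 3.03×10⁻² m².
Stacked slabs ⇒ two capacitors in series, each with the full plate area.
C₁ = κ₁ε₀A/d₁ = 18.6 × 8.85×10⁻¹² × 3.03×10⁻² / 4.97×10⁻⁵ = 1.00×10⁻⁷ F.
C₂ = κ₂ε₀A/d₂ = 15.1 × 8.85×10⁻¹² × 3.03×10⁻² / 5.33×10⁻⁵ = 7.60×10⁻⁸ F.
C = (1/C₁ + 1/C₂)⁻¹ = 4.32×10⁻⁸ F.

C ≈ 43.2 nF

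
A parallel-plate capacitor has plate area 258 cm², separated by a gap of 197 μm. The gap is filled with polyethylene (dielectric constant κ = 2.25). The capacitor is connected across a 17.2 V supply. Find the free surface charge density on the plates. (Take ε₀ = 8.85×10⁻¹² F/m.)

σ ≈ 1.74 μC/m²

A = 258 cm² = 2.58×10⁻² m².
C = κε₀A/d = 2.25 × 8.85×10⁻¹² × 2.58×10⁻² / 1.97×10⁻⁴ = 2.61×10⁻⁹ F.
σ = Q/A = CV/A = 2.61×10⁻⁹ × 17.2 / 2.58×10⁻² = 1.74×10⁻⁶ C/m².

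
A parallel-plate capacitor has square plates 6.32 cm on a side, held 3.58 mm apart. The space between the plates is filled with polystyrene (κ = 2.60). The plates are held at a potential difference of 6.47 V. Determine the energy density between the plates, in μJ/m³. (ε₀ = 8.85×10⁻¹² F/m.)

37.6 μJ/m³

E = V/d = 6.47 / 3.58×10⁻³ = 1.81×10³ V/m.
u = ½κε₀E² = ½ × 2.60 × 8.85×10⁻¹² × (1.81×10³)² = 3.76×10⁻⁵ J/m³.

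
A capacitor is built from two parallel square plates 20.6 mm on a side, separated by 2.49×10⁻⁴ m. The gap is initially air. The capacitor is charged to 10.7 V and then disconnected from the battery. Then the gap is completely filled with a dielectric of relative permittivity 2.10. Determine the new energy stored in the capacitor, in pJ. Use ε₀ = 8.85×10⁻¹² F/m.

A = (20.6 mm)² = 4.24×10⁻⁴ m².
Initially C₁ = ε₀A/d = 8.85×10⁻¹² × 4.24×10⁻⁴ / 2.49×10⁻⁴ = 1.51×10⁻¹¹ F.
U₁ = 8.63×10⁻¹⁰ J.
Isolated ⇒ Q is held fixed. C₂ = 2.10 C₁ and U = Q²/(2C), so U₂/U₁ = C₁/C₂ = 0.476.
U₂ = 0.476 × 8.63×10⁻¹⁰ = 4.11×10⁻¹⁰ J.

411 pJ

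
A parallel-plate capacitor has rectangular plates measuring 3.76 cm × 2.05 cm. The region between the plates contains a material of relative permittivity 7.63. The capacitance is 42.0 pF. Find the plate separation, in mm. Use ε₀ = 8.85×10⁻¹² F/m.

d ≈ 1.24 mm

A = 3.76 × 2.05 cm² = 7.71×10⁻⁴ m².
d = κε₀A/C = 7.63 × 8.85×10⁻¹² × 7.71×10⁻⁴ / 4.20×10⁻¹¹ = 1.24×10⁻³ m.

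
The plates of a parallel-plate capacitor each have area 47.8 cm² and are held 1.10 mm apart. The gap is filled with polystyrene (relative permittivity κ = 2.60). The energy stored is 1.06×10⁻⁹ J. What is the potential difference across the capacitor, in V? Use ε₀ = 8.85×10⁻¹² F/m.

4.60 V

A = 47.8 cm² = 4.78×10⁻³ m².
C = κε₀A/d = 2.60 × 8.85×10⁻¹² × 4.78×10⁻³ / 1.10×10⁻³ = 10.00×10⁻¹¹ F.
V = √(2U/C) = √(2 × 1.06×10⁻⁹ / 10.00×10⁻¹¹) = 4.60 V.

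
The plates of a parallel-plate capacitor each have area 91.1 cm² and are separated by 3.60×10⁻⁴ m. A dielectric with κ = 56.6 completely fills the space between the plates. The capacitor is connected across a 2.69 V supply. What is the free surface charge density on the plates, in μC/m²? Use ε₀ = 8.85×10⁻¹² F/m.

A = 91.1 cm² = 9.11×10⁻³ m².
C = κε₀A/d = 56.6 × 8.85×10⁻¹² × 9.11×10⁻³ / 3.60×10⁻⁴ = 1.27×10⁻⁸ F.
σ = Q/A = CV/A = 1.27×10⁻⁸ × 2.69 / 9.11×10⁻³ = 3.74×10⁻⁶ C/m².

σ ≈ 3.74 μC/m²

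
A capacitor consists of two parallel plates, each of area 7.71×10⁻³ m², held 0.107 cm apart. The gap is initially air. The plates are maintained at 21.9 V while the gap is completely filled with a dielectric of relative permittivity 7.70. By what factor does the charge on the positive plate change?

7.70

Battery connected ⇒ V is held fixed.
C₂ = 7.70 C₁ and Q = CV, so Q₂/Q₁ = C₂/C₁ = 7.70.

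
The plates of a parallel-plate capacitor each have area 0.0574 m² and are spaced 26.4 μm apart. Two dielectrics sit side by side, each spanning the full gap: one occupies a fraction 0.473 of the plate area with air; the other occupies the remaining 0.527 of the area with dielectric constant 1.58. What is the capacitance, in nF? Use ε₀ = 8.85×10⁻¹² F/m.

Side-by-side slabs ⇒ two capacitors in parallel, each spanning the full gap.
C₁ = κ₁ε₀A₁/d = 1.00 × 8.85×10⁻¹² × 2.72×10⁻² / 2.64×10⁻⁵ = 9.10×10⁻⁹ F.
C₂ = κ₂ε₀A₂/d = 1.58 × 8.85×10⁻¹² × 3.02×10⁻² / 2.64×10⁻⁵ = 1.60×10⁻⁸ F.
C = C₁ + C₂ = 2.51×10⁻⁸ F.

C ≈ 25.1 nF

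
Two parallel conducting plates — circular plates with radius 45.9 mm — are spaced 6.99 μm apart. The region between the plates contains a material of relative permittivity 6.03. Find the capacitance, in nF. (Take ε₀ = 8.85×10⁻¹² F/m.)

C ≈ 50.5 nF

A = π(45.9 mm)² = 6.62×10⁻³ m².
C = κε₀A/d = 6.03 × 8.85×10⁻¹² × 6.62×10⁻³ / 6.99×10⁻⁶ = 5.05×10⁻⁸ F.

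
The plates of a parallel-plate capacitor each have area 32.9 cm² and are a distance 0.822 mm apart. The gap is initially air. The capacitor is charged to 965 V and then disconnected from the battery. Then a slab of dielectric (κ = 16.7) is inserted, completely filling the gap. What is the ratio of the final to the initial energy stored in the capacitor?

Isolated ⇒ Q is held fixed.
C₂ = 16.7 C₁ and U = Q²/(2C), so U₂/U₁ = C₁/C₂ = 0.0599.

0.0599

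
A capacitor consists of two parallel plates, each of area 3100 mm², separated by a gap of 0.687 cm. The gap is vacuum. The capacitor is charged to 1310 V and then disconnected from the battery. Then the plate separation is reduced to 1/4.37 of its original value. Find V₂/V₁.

Isolated ⇒ Q is held fixed.
C₂ = 4.37 C₁ and V = Q/C, so V₂/V₁ = C₁/C₂ = 0.229.

0.229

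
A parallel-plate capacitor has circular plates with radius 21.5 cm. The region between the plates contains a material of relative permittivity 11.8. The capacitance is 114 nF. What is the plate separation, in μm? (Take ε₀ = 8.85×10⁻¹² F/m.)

133 μm

A = π(21.5 cm)² = 0.145 m².
d = κε₀A/C = 11.8 × 8.85×10⁻¹² × 0.145 / 1.14×10⁻⁷ = 1.33×10⁻⁴ m.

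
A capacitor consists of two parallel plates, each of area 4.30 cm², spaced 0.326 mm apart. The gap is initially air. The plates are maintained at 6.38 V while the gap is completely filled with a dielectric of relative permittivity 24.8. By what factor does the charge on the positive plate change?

Battery connected ⇒ V is held fixed.
C₂ = 24.8 C₁ and Q = CV, so Q₂/Q₁ = C₂/C₁ = 24.8.

24.8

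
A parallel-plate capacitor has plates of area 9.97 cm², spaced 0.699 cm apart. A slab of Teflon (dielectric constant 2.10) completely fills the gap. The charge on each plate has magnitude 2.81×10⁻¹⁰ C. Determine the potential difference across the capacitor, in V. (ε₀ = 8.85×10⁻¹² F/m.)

106 V

A = 9.97 cm² = 9.97×10⁻⁴ m².
C = κε₀A/d = 2.10 × 8.85×10⁻¹² × 9.97×10⁻⁴ / 6.99×10⁻³ = 2.65×10⁻¹² F.
V = Q/C = 2.81×10⁻¹⁰ / 2.65×10⁻¹² = 1.06×10² V.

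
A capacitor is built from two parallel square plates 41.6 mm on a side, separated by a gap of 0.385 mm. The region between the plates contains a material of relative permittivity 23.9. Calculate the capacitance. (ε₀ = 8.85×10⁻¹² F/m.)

A = (41.6 mm)² = 1.73×10⁻³ m².
C = κε₀A/d = 23.9 × 8.85×10⁻¹² × 1.73×10⁻³ / 3.85×10⁻⁴ = 9.51×10⁻¹⁰ F.

0.951 nF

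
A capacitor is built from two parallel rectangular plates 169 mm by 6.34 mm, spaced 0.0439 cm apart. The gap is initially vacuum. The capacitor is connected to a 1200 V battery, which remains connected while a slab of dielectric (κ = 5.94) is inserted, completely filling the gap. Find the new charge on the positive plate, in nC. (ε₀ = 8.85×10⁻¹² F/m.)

Q ≈ 154 nC

A = 169 × 6.34 mm² = 1.07×10⁻³ m².
Initially C₁ = ε₀A/d = 8.85×10⁻¹² × 1.07×10⁻³ / 4.39×10⁻⁴ = 2.16×10⁻¹¹ F.
Q₁ = 2.59×10⁻⁸ C.
Battery connected ⇒ V is held fixed. C₂ = 5.94 C₁ and Q = CV, so Q₂/Q₁ = C₂/C₁ = 5.94.
Q₂ = 5.94 × 2.59×10⁻⁸ = 1.54×10⁻⁷ C.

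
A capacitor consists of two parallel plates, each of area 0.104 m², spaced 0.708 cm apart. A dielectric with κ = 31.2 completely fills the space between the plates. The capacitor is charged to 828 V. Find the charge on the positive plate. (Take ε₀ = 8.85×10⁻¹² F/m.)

Q ≈ 3.36 μC

C = κε₀A/d = 31.2 × 8.85×10⁻¹² × 0.104 / 7.08×10⁻³ = 4.06×10⁻⁹ F.
Q = CV = 4.06×10⁻⁹ × 828 = 3.36×10⁻⁶ C.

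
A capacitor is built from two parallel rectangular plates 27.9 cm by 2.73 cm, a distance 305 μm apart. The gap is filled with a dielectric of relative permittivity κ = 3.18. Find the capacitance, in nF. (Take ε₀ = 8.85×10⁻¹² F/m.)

C ≈ 0.703 nF

A = 27.9 × 2.73 cm² = 7.62×10⁻³ m².
C = κε₀A/d = 3.18 × 8.85×10⁻¹² × 7.62×10⁻³ / 3.05×10⁻⁴ = 7.03×10⁻¹⁰ F.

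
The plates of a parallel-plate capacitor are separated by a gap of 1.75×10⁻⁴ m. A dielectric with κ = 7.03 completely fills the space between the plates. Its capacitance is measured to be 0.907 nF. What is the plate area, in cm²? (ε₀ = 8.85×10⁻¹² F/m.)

A = Cd/(κε₀) = 9.07×10⁻¹⁰ × 1.75×10⁻⁴ / (7.03 × 8.85×10⁻¹²) = 2.55×10⁻³ m².

25.5 cm²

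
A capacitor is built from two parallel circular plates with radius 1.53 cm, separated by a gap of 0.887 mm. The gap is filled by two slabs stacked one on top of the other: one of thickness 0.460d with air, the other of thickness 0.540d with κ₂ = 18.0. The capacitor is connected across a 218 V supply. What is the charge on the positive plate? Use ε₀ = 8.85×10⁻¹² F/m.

3.26 nC

A = π(1.53 cm)² = 7.35×10⁻⁴ m².
Stacked slabs ⇒ two capacitors in series, each with the full plate area.
C₁ = κ₁ε₀A/d₁ = 1.00 × 8.85×10⁻¹² × 7.35×10⁻⁴ / 4.08×10⁻⁴ = 1.60×10⁻¹¹ F.
C₂ = κ₂ε₀A/d₂ = 18.0 × 8.85×10⁻¹² × 7.35×10⁻⁴ / 4.79×10⁻⁴ = 2.45×10⁻¹⁰ F.
C = (1/C₁ + 1/C₂)⁻¹ = 1.50×10⁻¹¹ F.
Q = CV = 1.50×10⁻¹¹ × 218 = 3.26×10⁻⁹ C.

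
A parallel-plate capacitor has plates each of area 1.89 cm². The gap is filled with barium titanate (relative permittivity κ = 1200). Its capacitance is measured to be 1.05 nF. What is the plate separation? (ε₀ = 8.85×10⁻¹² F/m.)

A = 1.89 cm² = 1.89×10⁻⁴ m².
d = κε₀A/C = 1200 × 8.85×10⁻¹² × 1.89×10⁻⁴ / 1.05×10⁻⁹ = 1.91×10⁻³ m.

d ≈ 1.91 mm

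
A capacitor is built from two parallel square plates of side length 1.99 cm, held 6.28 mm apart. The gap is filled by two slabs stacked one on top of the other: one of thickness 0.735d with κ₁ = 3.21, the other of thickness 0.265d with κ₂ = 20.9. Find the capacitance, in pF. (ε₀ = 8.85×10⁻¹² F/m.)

C ≈ 2.31 pF

A = (1.99 cm)² = 3.96×10⁻⁴ m².
Stacked slabs ⇒ two capacitors in series, each with the full plate area.
C₁ = κ₁ε₀A/d₁ = 3.21 × 8.85×10⁻¹² × 3.96×10⁻⁴ / 4.62×10⁻³ = 2.44×10⁻¹² F.
C₂ = κ₂ε₀A/d₂ = 20.9 × 8.85×10⁻¹² × 3.96×10⁻⁴ / 1.66×10⁻³ = 4.40×10⁻¹¹ F.
C = (1/C₁ + 1/C₂)⁻¹ = 2.31×10⁻¹² F.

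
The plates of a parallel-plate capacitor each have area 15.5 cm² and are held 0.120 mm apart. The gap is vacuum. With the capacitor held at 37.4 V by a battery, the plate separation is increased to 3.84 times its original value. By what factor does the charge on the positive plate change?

Battery connected ⇒ V is held fixed.
C₂ = 0.260 C₁ and Q = CV, so Q₂/Q₁ = C₂/C₁ = 0.260.

Q₂/Q₁ ≈ 0.260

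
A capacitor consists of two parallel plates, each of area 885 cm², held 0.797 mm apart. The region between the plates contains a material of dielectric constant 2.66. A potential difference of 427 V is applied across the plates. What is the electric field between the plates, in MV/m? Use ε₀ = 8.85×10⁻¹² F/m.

0.536 MV/m

E = V/d = 427 / 7.97×10⁻⁴ = 5.36×10⁵ V/m.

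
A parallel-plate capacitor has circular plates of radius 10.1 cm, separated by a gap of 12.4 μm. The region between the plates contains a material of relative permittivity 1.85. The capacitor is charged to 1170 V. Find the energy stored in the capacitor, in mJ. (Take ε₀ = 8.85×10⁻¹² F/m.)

A = π(10.1 cm)² = 3.20×10⁻² m².
C = κε₀A/d = 1.85 × 8.85×10⁻¹² × 3.20×10⁻² / 1.24×10⁻⁵ = 4.23×10⁻⁸ F.
U = ½CV² = ½ × 4.23×10⁻⁸ × (1170)² = 2.90×10⁻² J.

29.0 mJ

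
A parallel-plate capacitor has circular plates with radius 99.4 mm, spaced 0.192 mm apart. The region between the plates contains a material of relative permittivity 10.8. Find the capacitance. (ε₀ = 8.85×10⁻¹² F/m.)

A = π(99.4 mm)² = 3.10×10⁻² m².
C = κε₀A/d = 10.8 × 8.85×10⁻¹² × 3.10×10⁻² / 1.92×10⁻⁴ = 1.55×10⁻⁸ F.

15.5 nF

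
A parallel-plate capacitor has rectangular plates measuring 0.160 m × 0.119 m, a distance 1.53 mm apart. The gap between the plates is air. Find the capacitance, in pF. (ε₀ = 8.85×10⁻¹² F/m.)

C ≈ 110 pF

A = 0.160 × 0.119 m² = 1.90×10⁻² m².
C = ε₀A/d = 8.85×10⁻¹² × 1.90×10⁻² / 1.53×10⁻³ = 1.10×10⁻¹⁰ F.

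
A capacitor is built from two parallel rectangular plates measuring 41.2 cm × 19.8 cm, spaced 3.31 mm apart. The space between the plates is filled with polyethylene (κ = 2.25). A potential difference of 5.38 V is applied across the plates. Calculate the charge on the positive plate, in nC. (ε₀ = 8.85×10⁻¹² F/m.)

Q ≈ 2.64 nC

A = 41.2 × 19.8 cm² = 8.16×10⁻² m².
C = κε₀A/d = 2.25 × 8.85×10⁻¹² × 8.16×10⁻² / 3.31×10⁻³ = 4.91×10⁻¹⁰ F.
Q = CV = 4.91×10⁻¹⁰ × 5.38 = 2.64×10⁻⁹ C.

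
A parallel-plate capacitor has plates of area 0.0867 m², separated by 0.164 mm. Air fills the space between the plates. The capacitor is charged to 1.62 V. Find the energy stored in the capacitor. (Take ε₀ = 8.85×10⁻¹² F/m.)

C = ε₀A/d = 8.85×10⁻¹² × 8.67×10⁻² / 1.64×10⁻⁴ = 4.68×10⁻⁹ F.
U = ½CV² = ½ × 4.68×10⁻⁹ × (1.62)² = 6.14×10⁻⁹ J.

6.14 nJ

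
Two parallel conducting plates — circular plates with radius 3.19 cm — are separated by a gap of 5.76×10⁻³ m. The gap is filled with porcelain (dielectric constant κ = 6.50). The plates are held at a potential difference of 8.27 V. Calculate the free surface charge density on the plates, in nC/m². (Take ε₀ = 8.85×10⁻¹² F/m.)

82.6 nC/m²

A = π(3.19 cm)² = 3.20×10⁻³ m².
C = κε₀A/d = 6.50 × 8.85×10⁻¹² × 3.20×10⁻³ / 5.76×10⁻³ = 3.19×10⁻¹¹ F.
σ = Q/A = CV/A = 3.19×10⁻¹¹ × 8.27 / 3.20×10⁻³ = 8.26×10⁻⁸ C/m².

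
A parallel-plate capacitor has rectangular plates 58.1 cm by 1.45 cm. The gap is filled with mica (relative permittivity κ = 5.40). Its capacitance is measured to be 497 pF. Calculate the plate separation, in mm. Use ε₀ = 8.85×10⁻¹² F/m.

A = 58.1 × 1.45 cm² = 8.42×10⁻³ m².
d = κε₀A/C = 5.40 × 8.85×10⁻¹² × 8.42×10⁻³ / 4.97×10⁻¹⁰ = 8.10×10⁻⁴ m.

d ≈ 0.810 mm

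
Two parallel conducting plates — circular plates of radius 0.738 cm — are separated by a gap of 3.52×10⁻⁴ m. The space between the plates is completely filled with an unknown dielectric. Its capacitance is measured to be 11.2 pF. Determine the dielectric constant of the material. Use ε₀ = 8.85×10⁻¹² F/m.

2.60

A = π(0.738 cm)² = 1.71×10⁻⁴ m².
κ = Cd/(ε₀A) = 1.12×10⁻¹¹ × 3.52×10⁻⁴ / (8.85×10⁻¹² × 1.71×10⁻⁴) = 2.60.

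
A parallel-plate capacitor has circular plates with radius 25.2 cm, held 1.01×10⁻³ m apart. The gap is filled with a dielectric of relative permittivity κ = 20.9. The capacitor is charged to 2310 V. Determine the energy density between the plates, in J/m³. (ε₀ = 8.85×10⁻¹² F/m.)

484 J/m³

E = V/d = 2310 / 1.01×10⁻³ = 2.29×10⁶ V/m.
u = ½κε₀E² = ½ × 20.9 × 8.85×10⁻¹² × (2.29×10⁶)² = 4.84×10² J/m³.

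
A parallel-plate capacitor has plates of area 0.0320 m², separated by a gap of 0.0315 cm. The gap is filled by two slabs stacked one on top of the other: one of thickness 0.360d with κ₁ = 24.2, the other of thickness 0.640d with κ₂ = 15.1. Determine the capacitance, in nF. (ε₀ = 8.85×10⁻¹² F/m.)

Stacked slabs ⇒ two capacitors in series, each with the full plate area.
C₁ = κ₁ε₀A/d₁ = 24.2 × 8.85×10⁻¹² × 3.20×10⁻² / 1.13×10⁻⁴ = 6.04×10⁻⁸ F.
C₂ = κ₂ε₀A/d₂ = 15.1 × 8.85×10⁻¹² × 3.20×10⁻² / 2.02×10⁻⁴ = 2.12×10⁻⁸ F.
C = (1/C₁ + 1/C₂)⁻¹ = 1.57×10⁻⁸ F.

C ≈ 15.7 nF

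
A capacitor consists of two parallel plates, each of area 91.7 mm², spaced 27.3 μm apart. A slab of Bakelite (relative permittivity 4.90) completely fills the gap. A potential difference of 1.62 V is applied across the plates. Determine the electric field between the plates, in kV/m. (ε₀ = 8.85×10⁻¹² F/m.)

E = V/d = 1.62 / 2.73×10⁻⁵ = 5.93×10⁴ V/m.

59.3 kV/m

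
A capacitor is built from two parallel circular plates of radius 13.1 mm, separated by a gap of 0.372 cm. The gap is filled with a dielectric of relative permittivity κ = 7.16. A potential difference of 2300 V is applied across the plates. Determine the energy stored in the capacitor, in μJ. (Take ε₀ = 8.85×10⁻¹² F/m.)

U ≈ 24.3 μJ

A = π(13.1 mm)² = 5.39×10⁻⁴ m².
C = κε₀A/d = 7.16 × 8.85×10⁻¹² × 5.39×10⁻⁴ / 3.72×10⁻³ = 9.18×10⁻¹² F.
U = ½CV² = ½ × 9.18×10⁻¹² × (2300)² = 2.43×10⁻⁵ J.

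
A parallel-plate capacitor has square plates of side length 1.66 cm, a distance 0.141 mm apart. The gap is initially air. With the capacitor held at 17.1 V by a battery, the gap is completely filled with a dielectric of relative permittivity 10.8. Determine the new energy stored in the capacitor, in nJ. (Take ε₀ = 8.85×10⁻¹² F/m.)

27.3 nJ

A = (1.66 cm)² = 2.76×10⁻⁴ m².
Initially C₁ = ε₀A/d = 8.85×10⁻¹² × 2.76×10⁻⁴ / 1.41×10⁻⁴ = 1.73×10⁻¹¹ F.
U₁ = 2.53×10⁻⁹ J.
Battery connected ⇒ V is held fixed. C₂ = 10.8 C₁ and U = ½CV², so U₂/U₁ = C₂/C₁ = 10.8.
U₂ = 10.8 × 2.53×10⁻⁹ = 2.73×10⁻⁸ J.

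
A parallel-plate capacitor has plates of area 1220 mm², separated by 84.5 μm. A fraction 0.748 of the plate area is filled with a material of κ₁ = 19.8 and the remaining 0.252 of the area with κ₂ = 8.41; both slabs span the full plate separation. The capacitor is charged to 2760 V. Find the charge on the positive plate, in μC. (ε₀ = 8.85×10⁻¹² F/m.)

A = 1220 mm² = 1.22×10⁻³ m².
Side-by-side slabs ⇒ two capacitors in parallel, each spanning the full gap.
C₁ = κ₁ε₀A₁/d = 19.8 × 8.85×10⁻¹² × 9.13×10⁻⁴ / 8.45×10⁻⁵ = 1.89×10⁻⁹ F.
C₂ = κ₂ε₀A₂/d = 8.41 × 8.85×10⁻¹² × 3.07×10⁻⁴ / 8.45×10⁻⁵ = 2.71×10⁻¹⁰ F.
C = C₁ + C₂ = 2.16×10⁻⁹ F.
Q = CV = 2.16×10⁻⁹ × 2760 = 5.97×10⁻⁶ C.

5.97 μC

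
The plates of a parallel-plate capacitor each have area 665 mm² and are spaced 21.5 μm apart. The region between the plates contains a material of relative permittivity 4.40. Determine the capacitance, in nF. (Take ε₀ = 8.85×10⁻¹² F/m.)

1.20 nF

A = 665 mm² = 6.65×10⁻⁴ m².
C = κε₀A/d = 4.40 × 8.85×10⁻¹² × 6.65×10⁻⁴ / 2.15×10⁻⁵ = 1.20×10⁻⁹ F.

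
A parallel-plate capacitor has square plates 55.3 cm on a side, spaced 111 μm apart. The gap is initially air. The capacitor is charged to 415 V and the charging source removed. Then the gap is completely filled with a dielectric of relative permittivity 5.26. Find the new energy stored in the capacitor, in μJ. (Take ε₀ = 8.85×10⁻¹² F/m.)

U ≈ 399 μJ

A = (55.3 cm)² = 0.306 m².
Initially C₁ = ε₀A/d = 8.85×10⁻¹² × 0.306 / 1.11×10⁻⁴ = 2.44×10⁻⁸ F.
U₁ = 2.10×10⁻³ J.
Isolated ⇒ Q is held fixed. C₂ = 5.26 C₁ and U = Q²/(2C), so U₂/U₁ = C₁/C₂ = 0.190.
U₂ = 0.190 × 2.10×10⁻³ = 3.99×10⁻⁴ J.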